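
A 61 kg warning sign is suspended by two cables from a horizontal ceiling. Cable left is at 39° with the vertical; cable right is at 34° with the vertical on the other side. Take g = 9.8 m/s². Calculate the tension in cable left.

T_left ≈ 350 N

Angles from the horizontal: cable left is 90° − 39° = 51°, cable right is 90° − 34° = 56°.
Weight W = 61 × 9.8 = 597.8 N acts straight down.
Horizontal: T_left cos 51° = T_right cos 56°  →  T_right = 1.125 T_left.
Vertical: T_left sin 51° + T_right sin 56° = 597.8.
Substituting the horizontal relation into the vertical equation gives 1.71 T_left = 597.8, so T_left = 349.6 N.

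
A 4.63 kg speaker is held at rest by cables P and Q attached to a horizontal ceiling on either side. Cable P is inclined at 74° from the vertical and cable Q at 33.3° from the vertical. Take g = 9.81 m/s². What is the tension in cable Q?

T_Q ≈ 45.7 N

Angles from the horizontal: cable P is 90° − 74° = 16°, cable Q is 90° − 33.3° = 56.7°.
Weight W = 4.63 × 9.81 = 45.42 N acts straight down.
Horizontal: T_P cos 16° = T_Q cos 56.7°  →  T_P = 0.5711 T_Q.
Vertical: T_P sin 16° + T_Q sin 56.7° = 45.42.
Substituting the horizontal relation into the vertical equation gives 0.9932 T_Q = 45.42, so T_Q = 45.73 N.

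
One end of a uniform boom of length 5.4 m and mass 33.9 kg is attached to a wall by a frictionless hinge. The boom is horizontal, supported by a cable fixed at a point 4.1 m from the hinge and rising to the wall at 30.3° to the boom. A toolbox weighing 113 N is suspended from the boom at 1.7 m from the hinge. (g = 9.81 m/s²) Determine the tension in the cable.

Take torques about the hinge: T sin 30.3° · 4.1 = 33.9×9.81×2.7 + 113×1.7 = 1090 N·m.
So T = 1090 / (0.5045 × 4.1) = 526.94 N.

T ≈ 527 N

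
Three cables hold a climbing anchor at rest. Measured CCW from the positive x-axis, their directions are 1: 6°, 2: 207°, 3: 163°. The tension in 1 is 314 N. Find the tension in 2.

T_2 ≈ 177 N

Resolve: ΣF_x = 314 cos 6° + T_2 cos 207° + T_3 cos 163° = 0.
        ΣF_y = 314 sin 6° + T_2 sin 207° + T_3 sin 163° = 0.
The known terms sum to (312.3, 32.82) N, so -0.8910 T_2 − 0.9563 T_3 = -312.3 and -0.4540 T_2 + 0.2924 T_3 = -32.82.
Solving simultaneously: T_2 = 176.6 N, T_3 = 162 N.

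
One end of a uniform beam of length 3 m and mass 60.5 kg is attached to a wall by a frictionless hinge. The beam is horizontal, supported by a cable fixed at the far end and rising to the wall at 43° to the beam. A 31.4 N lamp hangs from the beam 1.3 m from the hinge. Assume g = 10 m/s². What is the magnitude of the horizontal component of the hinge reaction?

H_x ≈ 339 N

Take torques about the hinge: T sin 43° · 3 = 60.5×10×1.5 + 31.4×1.3 = 948.32 N·m.
So T = 948.32 / (0.6820 × 3) = 463.5 N.
ΣF_x = 0: H_x = T cos 43° = 338.98 N.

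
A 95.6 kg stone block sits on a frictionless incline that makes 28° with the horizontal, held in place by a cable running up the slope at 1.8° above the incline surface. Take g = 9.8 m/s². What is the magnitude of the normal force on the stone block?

N ≈ 813 N

Take axes along and perpendicular to the incline. Weight components: W sin 28° = 439.8 N down-slope, W cos 28° = 827.2 N into the surface.
Along incline: T cos 1.8° = W sin 28° → T = 440.1 N.
Perpendicular: N = W cos 28° − T sin 1.8° = 813.4 N.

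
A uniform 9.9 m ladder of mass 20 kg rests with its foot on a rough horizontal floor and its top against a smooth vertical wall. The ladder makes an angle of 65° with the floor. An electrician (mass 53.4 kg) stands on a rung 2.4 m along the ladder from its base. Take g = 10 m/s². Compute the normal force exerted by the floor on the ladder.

N_floor ≈ 734 N

ΣF_y = 0: N_floor = 20×10 + 53.4×10 = 734 N.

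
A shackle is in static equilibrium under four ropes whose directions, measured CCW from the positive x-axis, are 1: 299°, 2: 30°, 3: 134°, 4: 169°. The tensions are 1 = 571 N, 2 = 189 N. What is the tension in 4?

T_4 ≈ 62.1 N

Resolve: ΣF_x = 571 cos 299° + 189 cos 30° + T_3 cos 134° + T_4 cos 169° = 0.
        ΣF_y = 571 sin 299° + 189 sin 30° + T_3 sin 134° + T_4 sin 169° = 0.
The known terms sum to (440.5, -404.9) N, so -0.6947 T_3 − 0.9816 T_4 = -440.5 and 0.7193 T_3 + 0.1908 T_4 = 404.9.
Solving simultaneously: T_3 = 546.4 N, T_4 = 62.07 N.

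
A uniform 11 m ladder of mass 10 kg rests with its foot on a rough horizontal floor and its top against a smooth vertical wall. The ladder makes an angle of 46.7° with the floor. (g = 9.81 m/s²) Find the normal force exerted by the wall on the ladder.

N_wall ≈ 46.2 N

Torques about the foot: N_wall · 11 sin 46.7° = 10×9.81×5.5 cos 46.7° → N_wall = 46.222 N.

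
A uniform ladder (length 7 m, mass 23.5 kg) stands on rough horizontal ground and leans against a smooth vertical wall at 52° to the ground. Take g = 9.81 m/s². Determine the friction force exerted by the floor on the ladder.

f ≈ 90.1 N

Torques about the foot: N_wall · 7 sin 52° = 23.5×9.81×3.5 cos 52° → N_wall = 90.057 N.
ΣF_x = 0: f_floor = N_wall = 90.057 N.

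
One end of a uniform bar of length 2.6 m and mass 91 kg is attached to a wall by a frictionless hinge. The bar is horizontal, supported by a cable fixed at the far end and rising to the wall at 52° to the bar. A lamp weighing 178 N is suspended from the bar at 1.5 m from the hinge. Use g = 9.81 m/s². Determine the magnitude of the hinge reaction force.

|H| ≈ 675 N

Take torques about the hinge: T sin 52° · 2.6 = 91×9.81×1.3 + 178×1.5 = 1427.5 N·m.
So T = 1427.5 / (0.7880 × 2.6) = 696.75 N.
ΣF_x = 0: H_x = T cos 52° = 428.96 N.
ΣF_y = 0: H_y = (91×9.81 + 178) − T sin 52° = 1070.7 − 549.05 = 521.66 N.
|H| = √(H_x² + H_y²) = √((428.96)² + (521.66)²) = 675.38 N.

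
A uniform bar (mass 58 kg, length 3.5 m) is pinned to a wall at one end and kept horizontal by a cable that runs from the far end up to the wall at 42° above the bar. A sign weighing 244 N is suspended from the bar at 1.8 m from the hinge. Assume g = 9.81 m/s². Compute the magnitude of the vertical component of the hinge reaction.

Take torques about the hinge: T sin 42° · 3.5 = 58×9.81×1.75 + 244×1.8 = 1434.9 N·m.
So T = 1434.9 / (0.6691 × 3.5) = 612.7 N.
ΣF_y = 0: H_y = (58×9.81 + 244) − T sin 42° = 812.98 − 409.98 = 403 N.

|H_y| ≈ 403 N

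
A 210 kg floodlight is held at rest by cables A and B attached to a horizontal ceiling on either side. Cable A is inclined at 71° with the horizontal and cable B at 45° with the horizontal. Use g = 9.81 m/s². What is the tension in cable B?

Weight W = 210 × 9.81 = 2060 N acts straight down.
Horizontal: T_A cos 71° = T_B cos 45°  →  T_A = 2.172 T_B.
Vertical: T_A sin 71° + T_B sin 45° = 2060.
Substituting the horizontal relation into the vertical equation gives 2.761 T_B = 2060, so T_B = 746.2 N.

T_B ≈ 746 N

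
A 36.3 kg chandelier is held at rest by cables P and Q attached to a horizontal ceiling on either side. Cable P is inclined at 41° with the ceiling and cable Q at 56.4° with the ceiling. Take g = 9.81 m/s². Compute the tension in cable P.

Weight W = 36.3 × 9.81 = 356.1 N acts straight down.
Horizontal: T_P cos 41° = T_Q cos 56.4°  →  T_Q = 1.364 T_P.
Vertical: T_P sin 41° + T_Q sin 56.4° = 356.1.
Substituting the horizontal relation into the vertical equation gives 1.792 T_P = 356.1, so T_P = 198.7 N.

T_P ≈ 199 N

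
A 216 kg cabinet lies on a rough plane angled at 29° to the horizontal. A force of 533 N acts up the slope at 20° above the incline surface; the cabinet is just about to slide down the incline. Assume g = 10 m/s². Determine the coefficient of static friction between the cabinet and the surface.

μ ≈ 0.320

On the verge of sliding down the incline, friction is at its maximum μN and acts up the slope.
Perpendicular to incline: N = W cos 29° − P sin 20° = 1889 − 182.3 = 1707 N.
Along incline: P cos 20° + μN = W sin 29° → μ = (W sin 29° − P cos 20°) / N = 0.3201.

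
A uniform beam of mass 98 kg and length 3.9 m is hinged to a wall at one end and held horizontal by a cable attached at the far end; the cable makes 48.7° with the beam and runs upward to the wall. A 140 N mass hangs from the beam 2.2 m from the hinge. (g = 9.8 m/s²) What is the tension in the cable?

T ≈ 744 N

Take torques about the hinge: T sin 48.7° · 3.9 = 98×9.8×1.95 + 140×2.2 = 2180.8 N·m.
So T = 2180.8 / (0.7513 × 3.9) = 744.31 N.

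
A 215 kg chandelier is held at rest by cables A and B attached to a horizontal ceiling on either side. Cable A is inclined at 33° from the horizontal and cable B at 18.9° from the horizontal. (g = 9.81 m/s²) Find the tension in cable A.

Weight W = 215 × 9.81 = 2109 N acts straight down.
Horizontal: T_A cos 33° = T_B cos 18.9°  →  T_B = 0.8865 T_A.
Vertical: T_A sin 33° + T_B sin 18.9° = 2109.
Substituting the horizontal relation into the vertical equation gives 0.8318 T_A = 2109, so T_A = 2536 N.

T_A ≈ 2540 N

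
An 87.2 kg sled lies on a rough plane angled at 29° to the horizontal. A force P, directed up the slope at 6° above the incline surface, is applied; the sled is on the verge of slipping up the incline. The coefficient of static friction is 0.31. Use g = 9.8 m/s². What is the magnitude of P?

On the verge of sliding up the incline, friction equals μN and acts down the slope.
Perpendicular: N + P sin 6° = W cos 29° = 747.4 N.
Along incline: P cos 6° = W sin 29° + μN  with W sin 29° = 414.3 N.
Solving the pair for P and N: P = 629.1 N, N = 681.7 N (and f = μN = 211.3 N).

P ≈ 629 N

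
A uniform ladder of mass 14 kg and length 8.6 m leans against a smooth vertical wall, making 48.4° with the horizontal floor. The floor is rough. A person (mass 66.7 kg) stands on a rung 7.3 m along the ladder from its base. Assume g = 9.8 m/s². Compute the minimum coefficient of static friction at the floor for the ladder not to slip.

μ_min ≈ 0.700

ΣF_y = 0: N_floor = 14×9.8 + 66.7×9.8 = 790.86 N.
Torques about the foot: N_wall · 8.6 sin 48.4° = 14×9.8×4.3 cos 48.4° + 66.7×9.8×7.3 cos 48.4° → N_wall = 553.53 N.
ΣF_x = 0: f_floor = N_wall = 553.53 N.
μ_min = f_floor / N_floor = 553.53 / 790.86 = 0.6999.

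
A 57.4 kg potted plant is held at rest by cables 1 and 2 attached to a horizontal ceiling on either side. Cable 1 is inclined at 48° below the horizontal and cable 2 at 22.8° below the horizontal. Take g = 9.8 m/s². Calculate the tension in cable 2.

T_2 ≈ 399 N

Weight W = 57.4 × 9.8 = 562.5 N acts straight down.
Horizontal: T_1 cos 48° = T_2 cos 22.8°  →  T_1 = 1.378 T_2.
Vertical: T_1 sin 48° + T_2 sin 22.8° = 562.5.
Substituting the horizontal relation into the vertical equation gives 1.411 T_2 = 562.5, so T_2 = 398.6 N.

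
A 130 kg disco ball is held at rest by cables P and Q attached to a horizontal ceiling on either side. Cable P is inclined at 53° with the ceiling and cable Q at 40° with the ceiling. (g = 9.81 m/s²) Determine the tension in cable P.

T_P ≈ 978 N

Weight W = 130 × 9.81 = 1275 N acts straight down.
Horizontal: T_P cos 53° = T_Q cos 40°  →  T_Q = 0.7856 T_P.
Vertical: T_P sin 53° + T_Q sin 40° = 1275.
Substituting the horizontal relation into the vertical equation gives 1.304 T_P = 1275, so T_P = 978.3 N.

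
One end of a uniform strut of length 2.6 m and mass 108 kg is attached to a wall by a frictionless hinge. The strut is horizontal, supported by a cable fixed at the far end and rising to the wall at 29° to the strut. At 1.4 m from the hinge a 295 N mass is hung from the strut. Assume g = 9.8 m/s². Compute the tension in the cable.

T ≈ 1420 N

Take torques about the hinge: T sin 29° · 2.6 = 108×9.8×1.3 + 295×1.4 = 1788.9 N·m.
So T = 1788.9 / (0.4848 × 2.6) = 1419.2 N.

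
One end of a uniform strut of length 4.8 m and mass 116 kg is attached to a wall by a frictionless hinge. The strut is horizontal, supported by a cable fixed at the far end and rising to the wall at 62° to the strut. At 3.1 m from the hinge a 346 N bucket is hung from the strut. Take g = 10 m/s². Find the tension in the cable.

T ≈ 910 N

Take torques about the hinge: T sin 62° · 4.8 = 116×10×2.4 + 346×3.1 = 3856.6 N·m.
So T = 3856.6 / (0.8829 × 4.8) = 909.97 N.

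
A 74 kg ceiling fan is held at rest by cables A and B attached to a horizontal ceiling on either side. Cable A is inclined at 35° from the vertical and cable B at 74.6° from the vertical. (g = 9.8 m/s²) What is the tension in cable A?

Angles from the horizontal: cable A is 90° − 35° = 55°, cable B is 90° − 74.6° = 15.4°.
Weight W = 74 × 9.8 = 725.2 N acts straight down.
Horizontal: T_A cos 55° = T_B cos 15.4°  →  T_B = 0.5949 T_A.
Vertical: T_A sin 55° + T_B sin 15.4° = 725.2.
Substituting the horizontal relation into the vertical equation gives 0.9771 T_A = 725.2, so T_A = 742.2 N.

T_A ≈ 742 N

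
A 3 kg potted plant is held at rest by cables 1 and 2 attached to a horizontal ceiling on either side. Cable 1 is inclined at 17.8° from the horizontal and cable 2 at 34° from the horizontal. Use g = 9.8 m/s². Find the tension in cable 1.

Weight W = 3 × 9.8 = 29.4 N acts straight down.
Horizontal: T_1 cos 17.8° = T_2 cos 34°  →  T_2 = 1.148 T_1.
Vertical: T_1 sin 17.8° + T_2 sin 34° = 29.4.
Substituting the horizontal relation into the vertical equation gives 0.9479 T_1 = 29.4, so T_1 = 31.02 N.

T_1 ≈ 31 N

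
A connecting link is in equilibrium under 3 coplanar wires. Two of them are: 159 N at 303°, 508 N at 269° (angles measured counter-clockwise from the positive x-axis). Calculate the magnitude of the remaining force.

Sum the known components: ΣF_x = 77.73 N, ΣF_y = -641.3 N.
For equilibrium the remaining force must supply (−ΣF_x, −ΣF_y) = (-77.73, 641.3) N.
Magnitude = √((-77.73)² + (641.3)²) = 646 N; direction = atan2(641.3, -77.73) = 96.9°.

F ≈ 646 N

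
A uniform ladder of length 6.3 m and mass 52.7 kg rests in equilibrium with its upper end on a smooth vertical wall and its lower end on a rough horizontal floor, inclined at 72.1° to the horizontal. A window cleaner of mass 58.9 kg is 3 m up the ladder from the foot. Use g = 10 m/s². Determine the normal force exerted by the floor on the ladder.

ΣF_y = 0: N_floor = 52.7×10 + 58.9×10 = 1116 N.

N_floor ≈ 1120 N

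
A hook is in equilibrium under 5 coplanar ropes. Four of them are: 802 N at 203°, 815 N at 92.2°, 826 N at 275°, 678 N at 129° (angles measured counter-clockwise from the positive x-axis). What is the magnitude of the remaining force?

Sum the known components: ΣF_x = -1124 N, ΣF_y = 205.1 N.
For equilibrium the remaining force must supply (−ΣF_x, −ΣF_y) = (1124, -205.1) N.
Magnitude = √((1124)² + (-205.1)²) = 1143 N; direction = atan2(-205.1, 1124) = 349.7°.

F ≈ 1140 N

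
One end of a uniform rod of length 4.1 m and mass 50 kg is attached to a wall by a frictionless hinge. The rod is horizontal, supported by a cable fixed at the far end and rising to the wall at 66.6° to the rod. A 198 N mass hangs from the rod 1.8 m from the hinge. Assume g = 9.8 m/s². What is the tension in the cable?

T ≈ 362 N

Take torques about the hinge: T sin 66.6° · 4.1 = 50×9.8×2.05 + 198×1.8 = 1360.9 N·m.
So T = 1360.9 / (0.9178 × 4.1) = 361.67 N.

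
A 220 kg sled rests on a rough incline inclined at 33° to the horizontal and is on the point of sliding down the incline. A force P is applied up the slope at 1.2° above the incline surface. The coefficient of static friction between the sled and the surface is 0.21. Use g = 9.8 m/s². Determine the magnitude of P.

P ≈ 798 N

On the verge of sliding down the incline, friction equals μN and acts up the slope.
Perpendicular: N + P sin 1.2° = W cos 33° = 1808 N.
Along incline: P cos 1.2° + μN = W sin 33° with W sin 33° = 1174 N.
Solving the pair for P and N: P = 798.2 N, N = 1791 N (and f = μN = 376.2 N).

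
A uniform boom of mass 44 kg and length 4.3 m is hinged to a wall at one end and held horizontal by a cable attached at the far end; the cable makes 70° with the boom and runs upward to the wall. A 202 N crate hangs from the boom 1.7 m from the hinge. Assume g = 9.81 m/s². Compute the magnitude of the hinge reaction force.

|H| ≈ 355 N

Take torques about the hinge: T sin 70° · 4.3 = 44×9.81×2.15 + 202×1.7 = 1271.4 N·m.
So T = 1271.4 / (0.9397 × 4.3) = 314.66 N.
ΣF_x = 0: H_x = T cos 70° = 107.62 N.
ΣF_y = 0: H_y = (44×9.81 + 202) − T sin 70° = 633.64 − 295.68 = 337.96 N.
|H| = √(H_x² + H_y²) = √((107.62)² + (337.96)²) = 354.68 N.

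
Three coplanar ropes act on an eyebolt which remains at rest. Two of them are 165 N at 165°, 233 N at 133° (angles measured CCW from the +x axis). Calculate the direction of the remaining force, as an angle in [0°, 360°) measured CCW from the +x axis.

Sum the known components: ΣF_x = -318.3 N, ΣF_y = 213.1 N.
For equilibrium the remaining force must supply (−ΣF_x, −ΣF_y) = (318.3, -213.1) N.
Magnitude = √((318.3)² + (-213.1)²) = 383 N; direction = atan2(-213.1, 318.3) = 326.2°.

θ ≈ 326°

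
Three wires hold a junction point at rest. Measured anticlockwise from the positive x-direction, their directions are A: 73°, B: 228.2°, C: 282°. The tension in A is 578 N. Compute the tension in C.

T_C ≈ 300 N

Resolve: ΣF_x = 578 cos 73° + T_B cos 228.2° + T_C cos 282° = 0.
        ΣF_y = 578 sin 73° + T_B sin 228.2° + T_C sin 282° = 0.
The known terms sum to (169, 552.7) N, so -0.6665 T_B + 0.2079 T_C = -169 and -0.7455 T_B − 0.9781 T_C = -552.7.
Solving simultaneously: T_B = 347.3 N, T_C = 300.4 N.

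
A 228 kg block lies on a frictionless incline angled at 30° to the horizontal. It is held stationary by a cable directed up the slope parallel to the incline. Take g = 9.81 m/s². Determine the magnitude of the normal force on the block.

N ≈ 1940 N

Take axes along and perpendicular to the incline. Weight components: W sin 30° = 1118 N down-slope, W cos 30° = 1937 N into the surface.
Along incline: T cos 0° = W sin 30° → T = 1118 N.
Perpendicular: N = W cos 30° − T sin 0° = 1937 N.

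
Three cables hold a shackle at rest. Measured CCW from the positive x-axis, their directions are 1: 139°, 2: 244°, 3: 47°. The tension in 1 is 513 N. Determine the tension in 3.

Resolve: ΣF_x = 513 cos 139° + T_2 cos 244° + T_3 cos 47° = 0.
        ΣF_y = 513 sin 139° + T_2 sin 244° + T_3 sin 47° = 0.
The known terms sum to (-387.2, 336.6) N, so -0.4384 T_2 + 0.6820 T_3 = 387.2 and -0.8988 T_2 + 0.7314 T_3 = -336.6.
Solving simultaneously: T_2 = 1754 N, T_3 = 1695 N.

T_3 ≈ 1690 N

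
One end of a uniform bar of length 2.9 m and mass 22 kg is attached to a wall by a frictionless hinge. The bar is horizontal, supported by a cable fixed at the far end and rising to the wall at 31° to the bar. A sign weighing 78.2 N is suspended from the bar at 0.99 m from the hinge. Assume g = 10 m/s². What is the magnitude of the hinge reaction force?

|H| ≈ 279 N

Take torques about the hinge: T sin 31° · 2.9 = 22×10×1.45 + 78.2×0.99 = 396.42 N·m.
So T = 396.42 / (0.5150 × 2.9) = 265.41 N.
ΣF_x = 0: H_x = T cos 31° = 227.5 N.
ΣF_y = 0: H_y = (22×10 + 78.2) − T sin 31° = 298.2 − 136.7 = 161.5 N.
|H| = √(H_x² + H_y²) = √((227.5)² + (161.5)²) = 279 N.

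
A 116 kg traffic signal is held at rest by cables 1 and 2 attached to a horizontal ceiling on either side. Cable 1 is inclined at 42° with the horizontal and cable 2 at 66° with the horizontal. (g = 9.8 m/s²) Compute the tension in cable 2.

Weight W = 116 × 9.8 = 1137 N acts straight down.
Horizontal: T_1 cos 42° = T_2 cos 66°  →  T_1 = 0.5473 T_2.
Vertical: T_1 sin 42° + T_2 sin 66° = 1137.
Substituting the horizontal relation into the vertical equation gives 1.28 T_2 = 1137, so T_2 = 888.3 N.

T_2 ≈ 888 N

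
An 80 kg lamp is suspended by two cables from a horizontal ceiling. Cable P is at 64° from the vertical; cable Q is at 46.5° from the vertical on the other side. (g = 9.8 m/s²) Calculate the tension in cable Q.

Angles from the horizontal: cable P is 90° − 64° = 26°, cable Q is 90° − 46.5° = 43.5°.
Weight W = 80 × 9.8 = 784 N acts straight down.
Horizontal: T_P cos 26° = T_Q cos 43.5°  →  T_P = 0.8071 T_Q.
Vertical: T_P sin 26° + T_Q sin 43.5° = 784.
Substituting the horizontal relation into the vertical equation gives 1.042 T_Q = 784, so T_Q = 752.3 N.

T_Q ≈ 752 N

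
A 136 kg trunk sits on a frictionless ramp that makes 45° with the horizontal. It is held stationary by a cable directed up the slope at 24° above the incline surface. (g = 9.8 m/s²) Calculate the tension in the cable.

T ≈ 1030 N

Take axes along and perpendicular to the incline. Weight components: W sin 45° = 942.4 N down-slope, W cos 45° = 942.4 N into the surface.
Along incline: T cos 24° = W sin 45° → T = 1032 N.
Perpendicular: N = W cos 45° − T sin 24° = 522.8 N.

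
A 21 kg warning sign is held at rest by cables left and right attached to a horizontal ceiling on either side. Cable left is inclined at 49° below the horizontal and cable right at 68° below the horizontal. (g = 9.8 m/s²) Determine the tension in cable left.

Weight W = 21 × 9.8 = 205.8 N acts straight down.
Horizontal: T_left cos 49° = T_right cos 68°  →  T_right = 1.751 T_left.
Vertical: T_left sin 49° + T_right sin 68° = 205.8.
Substituting the horizontal relation into the vertical equation gives 2.379 T_left = 205.8, so T_left = 86.52 N.

T_left ≈ 86.5 N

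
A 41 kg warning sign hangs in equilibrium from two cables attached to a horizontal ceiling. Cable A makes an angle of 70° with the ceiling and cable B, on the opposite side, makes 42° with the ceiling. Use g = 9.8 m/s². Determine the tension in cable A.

Weight W = 41 × 9.8 = 401.8 N acts straight down.
Horizontal: T_A cos 70° = T_B cos 42°  →  T_B = 0.4602 T_A.
Vertical: T_A sin 70° + T_B sin 42° = 401.8.
Substituting the horizontal relation into the vertical equation gives 1.248 T_A = 401.8, so T_A = 322 N.

T_A ≈ 322 N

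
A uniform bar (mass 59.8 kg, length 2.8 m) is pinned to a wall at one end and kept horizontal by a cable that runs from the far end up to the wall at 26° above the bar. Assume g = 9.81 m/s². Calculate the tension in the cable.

Take torques about the hinge: T sin 26° · 2.8 = 59.8×9.81×1.4 = 821.29 N·m.
So T = 821.29 / (0.4384 × 2.8) = 669.11 N.

T ≈ 669 N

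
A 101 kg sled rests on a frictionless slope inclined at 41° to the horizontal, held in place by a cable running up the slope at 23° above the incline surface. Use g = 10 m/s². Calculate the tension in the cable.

T ≈ 720 N

Take axes along and perpendicular to the incline. Weight components: W sin 41° = 662.6 N down-slope, W cos 41° = 762.3 N into the surface.
Along incline: T cos 23° = W sin 41° → T = 719.8 N.
Perpendicular: N = W cos 41° − T sin 23° = 481 N.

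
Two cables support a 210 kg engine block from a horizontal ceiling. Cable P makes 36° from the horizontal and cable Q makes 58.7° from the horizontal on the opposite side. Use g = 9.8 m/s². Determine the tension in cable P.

T_P ≈ 1070 N

Weight W = 210 × 9.8 = 2058 N acts straight down.
Horizontal: T_P cos 36° = T_Q cos 58.7°  →  T_Q = 1.557 T_P.
Vertical: T_P sin 36° + T_Q sin 58.7° = 2058.
Substituting the horizontal relation into the vertical equation gives 1.918 T_P = 2058, so T_P = 1073 N.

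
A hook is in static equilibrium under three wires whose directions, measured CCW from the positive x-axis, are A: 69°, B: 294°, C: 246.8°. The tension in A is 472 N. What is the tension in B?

Resolve: ΣF_x = 472 cos 69° + T_B cos 294° + T_C cos 246.8° = 0.
        ΣF_y = 472 sin 69° + T_B sin 294° + T_C sin 246.8° = 0.
The known terms sum to (169.1, 440.6) N, so 0.4067 T_B − 0.3939 T_C = -169.1 and -0.9135 T_B − 0.9191 T_C = -440.6.
Solving simultaneously: T_B = 24.69 N, T_C = 454.9 N.

T_B ≈ 24.7 N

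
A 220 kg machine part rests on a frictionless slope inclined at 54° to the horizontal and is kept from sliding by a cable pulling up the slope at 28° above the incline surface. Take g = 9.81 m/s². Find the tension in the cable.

Take axes along and perpendicular to the incline. Weight components: W sin 54° = 1746 N down-slope, W cos 54° = 1269 N into the surface.
Along incline: T cos 28° = W sin 54° → T = 1977 N.
Perpendicular: N = W cos 54° − T sin 28° = 340.2 N.

T ≈ 1980 N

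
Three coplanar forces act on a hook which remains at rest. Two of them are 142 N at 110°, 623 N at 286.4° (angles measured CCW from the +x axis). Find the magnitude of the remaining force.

Sum the known components: ΣF_x = 127.3 N, ΣF_y = -464.2 N.
For equilibrium the remaining force must supply (−ΣF_x, −ΣF_y) = (-127.3, 464.2) N.
Magnitude = √((-127.3)² + (464.2)²) = 481.4 N; direction = atan2(464.2, -127.3) = 105.3°.

F ≈ 481 N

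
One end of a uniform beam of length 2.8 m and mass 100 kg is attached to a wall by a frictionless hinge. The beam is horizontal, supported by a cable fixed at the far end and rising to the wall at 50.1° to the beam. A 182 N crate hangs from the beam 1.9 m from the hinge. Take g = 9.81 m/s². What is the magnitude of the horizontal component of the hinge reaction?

H_x ≈ 513 N

Take torques about the hinge: T sin 50.1° · 2.8 = 100×9.81×1.4 + 182×1.9 = 1719.2 N·m.
So T = 1719.2 / (0.7672 × 2.8) = 800.35 N.
ΣF_x = 0: H_x = T cos 50.1° = 513.38 N.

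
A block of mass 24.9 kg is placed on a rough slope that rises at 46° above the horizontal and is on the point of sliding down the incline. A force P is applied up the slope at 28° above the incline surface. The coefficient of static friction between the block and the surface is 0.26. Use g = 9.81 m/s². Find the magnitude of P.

On the verge of sliding down the incline, friction equals μN and acts up the slope.
Perpendicular: N + P sin 28° = W cos 46° = 169.7 N.
Along incline: P cos 28° + μN = W sin 46° with W sin 46° = 175.7 N.
Solving the pair for P and N: P = 172.9 N, N = 88.49 N (and f = μN = 23.01 N).

P ≈ 173 N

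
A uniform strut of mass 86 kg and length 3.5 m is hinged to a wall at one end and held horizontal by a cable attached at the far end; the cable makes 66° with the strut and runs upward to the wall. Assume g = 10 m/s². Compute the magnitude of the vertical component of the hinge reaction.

Take torques about the hinge: T sin 66° · 3.5 = 86×10×1.75 = 1505 N·m.
So T = 1505 / (0.9135 × 3.5) = 470.69 N.
ΣF_y = 0: H_y = (86×10) − T sin 66° = 860 − 430 = 430 N.

|H_y| ≈ 430 N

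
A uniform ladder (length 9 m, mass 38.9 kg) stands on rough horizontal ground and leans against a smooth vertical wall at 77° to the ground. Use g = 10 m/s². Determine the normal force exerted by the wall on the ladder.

Torques about the foot: N_wall · 9 sin 77° = 38.9×10×4.5 cos 77° → N_wall = 44.904 N.

N_wall ≈ 44.9 N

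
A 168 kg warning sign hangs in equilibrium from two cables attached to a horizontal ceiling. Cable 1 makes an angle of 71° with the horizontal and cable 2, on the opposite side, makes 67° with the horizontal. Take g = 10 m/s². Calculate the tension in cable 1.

T_1 ≈ 981 N

Weight W = 168 × 10 = 1680 N acts straight down.
Horizontal: T_1 cos 71° = T_2 cos 67°  →  T_2 = 0.8332 T_1.
Vertical: T_1 sin 71° + T_2 sin 67° = 1680.
Substituting the horizontal relation into the vertical equation gives 1.713 T_1 = 1680, so T_1 = 981 N.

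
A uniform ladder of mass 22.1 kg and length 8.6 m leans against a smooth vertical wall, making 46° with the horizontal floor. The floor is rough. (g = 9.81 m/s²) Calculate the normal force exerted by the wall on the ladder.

Torques about the foot: N_wall · 8.6 sin 46° = 22.1×9.81×4.3 cos 46° → N_wall = 104.68 N.

N_wall ≈ 105 N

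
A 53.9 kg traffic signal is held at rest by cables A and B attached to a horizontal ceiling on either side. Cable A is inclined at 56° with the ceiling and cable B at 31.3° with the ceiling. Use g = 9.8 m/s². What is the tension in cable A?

T_A ≈ 452 N

Weight W = 53.9 × 9.8 = 528.2 N acts straight down.
Horizontal: T_A cos 56° = T_B cos 31.3°  →  T_B = 0.6544 T_A.
Vertical: T_A sin 56° + T_B sin 31.3° = 528.2.
Substituting the horizontal relation into the vertical equation gives 1.169 T_A = 528.2, so T_A = 451.8 N.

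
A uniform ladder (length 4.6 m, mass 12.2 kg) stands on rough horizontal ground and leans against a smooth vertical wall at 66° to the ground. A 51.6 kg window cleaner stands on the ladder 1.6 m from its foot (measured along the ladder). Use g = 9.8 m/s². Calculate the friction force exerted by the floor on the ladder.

f ≈ 105 N

Torques about the foot: N_wall · 4.6 sin 66° = 12.2×9.8×2.3 cos 66° + 51.6×9.8×1.6 cos 66° → N_wall = 104.93 N.
ΣF_x = 0: f_floor = N_wall = 104.93 N.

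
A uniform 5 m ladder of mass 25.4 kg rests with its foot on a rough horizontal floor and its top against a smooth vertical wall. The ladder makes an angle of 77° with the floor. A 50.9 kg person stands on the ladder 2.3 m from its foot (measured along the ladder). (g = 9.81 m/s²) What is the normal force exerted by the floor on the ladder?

N_floor ≈ 749 N

ΣF_y = 0: N_floor = 25.4×9.81 + 50.9×9.81 = 748.5 N.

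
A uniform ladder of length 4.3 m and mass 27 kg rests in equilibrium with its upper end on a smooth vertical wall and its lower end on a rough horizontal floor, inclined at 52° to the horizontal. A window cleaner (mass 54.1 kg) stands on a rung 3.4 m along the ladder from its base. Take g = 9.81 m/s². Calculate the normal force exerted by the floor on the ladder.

ΣF_y = 0: N_floor = 27×9.81 + 54.1×9.81 = 795.59 N.

N_floor ≈ 796 N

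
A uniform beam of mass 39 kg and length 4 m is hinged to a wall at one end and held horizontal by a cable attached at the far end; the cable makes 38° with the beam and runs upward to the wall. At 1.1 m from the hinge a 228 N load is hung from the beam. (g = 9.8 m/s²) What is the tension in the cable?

T ≈ 412 N

Take torques about the hinge: T sin 38° · 4 = 39×9.8×2 + 228×1.1 = 1015.2 N·m.
So T = 1015.2 / (0.6157 × 4) = 412.24 N.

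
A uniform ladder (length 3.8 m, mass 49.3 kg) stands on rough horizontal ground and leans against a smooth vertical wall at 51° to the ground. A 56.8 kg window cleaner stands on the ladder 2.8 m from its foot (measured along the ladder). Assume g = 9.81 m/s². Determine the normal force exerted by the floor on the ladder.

ΣF_y = 0: N_floor = 49.3×9.81 + 56.8×9.81 = 1040.8 N.

N_floor ≈ 1040 N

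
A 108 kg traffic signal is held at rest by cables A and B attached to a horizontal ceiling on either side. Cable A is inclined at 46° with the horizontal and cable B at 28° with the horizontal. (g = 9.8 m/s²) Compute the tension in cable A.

T_A ≈ 972 N

Weight W = 108 × 9.8 = 1058 N acts straight down.
Horizontal: T_A cos 46° = T_B cos 28°  →  T_B = 0.7867 T_A.
Vertical: T_A sin 46° + T_B sin 28° = 1058.
Substituting the horizontal relation into the vertical equation gives 1.089 T_A = 1058, so T_A = 972.2 N.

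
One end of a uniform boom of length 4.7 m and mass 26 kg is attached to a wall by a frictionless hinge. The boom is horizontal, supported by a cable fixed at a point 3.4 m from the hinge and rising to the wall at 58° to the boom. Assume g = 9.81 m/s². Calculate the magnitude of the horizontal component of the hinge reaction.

H_x ≈ 110 N

Take torques about the hinge: T sin 58° · 3.4 = 26×9.81×2.35 = 599.39 N·m.
So T = 599.39 / (0.8480 × 3.4) = 207.88 N.
ΣF_x = 0: H_x = T cos 58° = 110.16 N.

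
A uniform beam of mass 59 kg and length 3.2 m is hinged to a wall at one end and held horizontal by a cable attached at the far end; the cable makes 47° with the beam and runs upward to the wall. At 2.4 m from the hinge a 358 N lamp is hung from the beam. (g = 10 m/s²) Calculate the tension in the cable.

T ≈ 770 N

Take torques about the hinge: T sin 47° · 3.2 = 59×10×1.6 + 358×2.4 = 1803.2 N·m.
So T = 1803.2 / (0.7314 × 3.2) = 770.49 N.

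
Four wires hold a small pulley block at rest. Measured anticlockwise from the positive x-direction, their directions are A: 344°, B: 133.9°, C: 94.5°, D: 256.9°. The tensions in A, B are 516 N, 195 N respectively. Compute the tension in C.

T_C ≈ 1160 N

Resolve: ΣF_x = 516 cos 344° + 195 cos 133.9° + T_C cos 94.5° + T_D cos 256.9° = 0.
        ΣF_y = 516 sin 344° + 195 sin 133.9° + T_C sin 94.5° + T_D sin 256.9° = 0.
The known terms sum to (360.8, -1.721) N, so -0.0785 T_C − 0.2267 T_D = -360.8 and 0.9969 T_C − 0.9740 T_D = 1.721.
Solving simultaneously: T_C = 1163 N, T_D = 1189 N.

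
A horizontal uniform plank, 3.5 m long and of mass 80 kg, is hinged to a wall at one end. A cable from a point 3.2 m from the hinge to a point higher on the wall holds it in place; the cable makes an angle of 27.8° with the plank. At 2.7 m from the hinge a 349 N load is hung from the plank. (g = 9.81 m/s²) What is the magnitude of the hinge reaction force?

|H| ≈ 1430 N

Take torques about the hinge: T sin 27.8° · 3.2 = 80×9.81×1.75 + 349×2.7 = 2315.7 N·m.
So T = 2315.7 / (0.4664 × 3.2) = 1551.6 N.
ΣF_x = 0: H_x = T cos 27.8° = 1372.5 N.
ΣF_y = 0: H_y = (80×9.81 + 349) − T sin 27.8° = 1133.8 − 723.66 = 410.14 N.
|H| = √(H_x² + H_y²) = √((1372.5)² + (410.14)²) = 1432.5 N.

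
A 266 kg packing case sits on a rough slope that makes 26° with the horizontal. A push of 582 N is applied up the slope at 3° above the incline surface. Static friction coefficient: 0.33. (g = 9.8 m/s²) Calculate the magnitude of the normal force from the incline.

Axes along / perpendicular to the incline. W sin 26° = 1143 N down-slope; W cos 26° = 2343 N into the surface.
Perpendicular: N = W cos 26° − P sin 3° = 2343 − 30.46 = 2313 N.
Along incline: P cos 3° + f = W sin 26° (friction acts up-slope) → f = 1143 − 581.2 = 561.5 N.
|f| = 561.5 N ≤ μN = 763.1 N, so the packing case is indeed static.

N ≈ 2310 N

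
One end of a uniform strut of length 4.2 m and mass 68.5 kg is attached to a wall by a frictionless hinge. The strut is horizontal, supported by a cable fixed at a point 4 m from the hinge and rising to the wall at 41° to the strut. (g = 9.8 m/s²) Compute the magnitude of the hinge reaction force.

Take torques about the hinge: T sin 41° · 4 = 68.5×9.8×2.1 = 1409.7 N·m.
So T = 1409.7 / (0.6561 × 4) = 537.2 N.
ΣF_x = 0: H_x = T cos 41° = 405.43 N.
ΣF_y = 0: H_y = (68.5×9.8) − T sin 41° = 671.3 − 352.43 = 318.87 N.
|H| = √(H_x² + H_y²) = √((405.43)² + (318.87)²) = 515.8 N.

|H| ≈ 516 N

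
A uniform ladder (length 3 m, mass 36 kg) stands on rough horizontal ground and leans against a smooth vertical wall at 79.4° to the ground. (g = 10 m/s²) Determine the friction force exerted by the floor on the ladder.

f ≈ 33.7 N

Torques about the foot: N_wall · 3 sin 79.4° = 36×10×1.5 cos 79.4° → N_wall = 33.686 N.
ΣF_x = 0: f_floor = N_wall = 33.686 N.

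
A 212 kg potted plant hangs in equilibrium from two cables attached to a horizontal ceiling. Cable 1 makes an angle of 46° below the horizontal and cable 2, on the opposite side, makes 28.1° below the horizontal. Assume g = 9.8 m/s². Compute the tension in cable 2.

T_2 ≈ 1500 N

Weight W = 212 × 9.8 = 2078 N acts straight down.
Horizontal: T_1 cos 46° = T_2 cos 28.1°  →  T_1 = 1.27 T_2.
Vertical: T_1 sin 46° + T_2 sin 28.1° = 2078.
Substituting the horizontal relation into the vertical equation gives 1.384 T_2 = 2078, so T_2 = 1501 N.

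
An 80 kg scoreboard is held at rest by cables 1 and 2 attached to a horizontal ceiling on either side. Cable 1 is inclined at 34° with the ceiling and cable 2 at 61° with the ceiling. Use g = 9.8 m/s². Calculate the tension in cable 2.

T_2 ≈ 652 N

Weight W = 80 × 9.8 = 784 N acts straight down.
Horizontal: T_1 cos 34° = T_2 cos 61°  →  T_1 = 0.5848 T_2.
Vertical: T_1 sin 34° + T_2 sin 61° = 784.
Substituting the horizontal relation into the vertical equation gives 1.202 T_2 = 784, so T_2 = 652.4 N.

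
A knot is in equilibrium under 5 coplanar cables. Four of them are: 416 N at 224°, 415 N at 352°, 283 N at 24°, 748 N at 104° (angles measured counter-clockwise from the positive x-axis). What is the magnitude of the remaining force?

Sum the known components: ΣF_x = 189.3 N, ΣF_y = 494.2 N.
For equilibrium the remaining force must supply (−ΣF_x, −ΣF_y) = (-189.3, -494.2) N.
Magnitude = √((-189.3)² + (-494.2)²) = 529.2 N; direction = atan2(-494.2, -189.3) = 249.0°.

F ≈ 529 N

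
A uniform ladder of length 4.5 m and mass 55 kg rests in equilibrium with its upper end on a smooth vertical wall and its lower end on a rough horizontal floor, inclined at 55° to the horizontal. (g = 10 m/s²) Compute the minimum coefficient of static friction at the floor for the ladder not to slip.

ΣF_y = 0: N_floor = 55×10 = 550 N.
Torques about the foot: N_wall · 4.5 sin 55° = 55×10×2.25 cos 55° → N_wall = 192.56 N.
ΣF_x = 0: f_floor = N_wall = 192.56 N.
μ_min = f_floor / N_floor = 192.56 / 550 = 0.3501.

μ_min ≈ 0.350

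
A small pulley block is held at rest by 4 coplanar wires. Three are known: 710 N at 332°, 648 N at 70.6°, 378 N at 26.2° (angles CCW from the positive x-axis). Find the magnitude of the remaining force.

F ≈ 1260 N

Sum the known components: ΣF_x = 1181 N, ΣF_y = 444.8 N.
For equilibrium the remaining force must supply (−ΣF_x, −ΣF_y) = (-1181, -444.8) N.
Magnitude = √((-1181)² + (-444.8)²) = 1262 N; direction = atan2(-444.8, -1181) = 200.6°.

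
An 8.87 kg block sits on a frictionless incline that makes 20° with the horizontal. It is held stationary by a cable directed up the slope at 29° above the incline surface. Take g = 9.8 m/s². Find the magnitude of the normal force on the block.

Take axes along and perpendicular to the incline. Weight components: W sin 20° = 29.73 N down-slope, W cos 20° = 81.68 N into the surface.
Along incline: T cos 29° = W sin 20° → T = 33.99 N.
Perpendicular: N = W cos 20° − T sin 29° = 65.2 N.

N ≈ 65.2 N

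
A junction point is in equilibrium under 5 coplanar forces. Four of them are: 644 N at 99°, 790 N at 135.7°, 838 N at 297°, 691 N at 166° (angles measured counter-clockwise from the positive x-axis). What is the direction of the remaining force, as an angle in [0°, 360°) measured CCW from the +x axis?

Sum the known components: ΣF_x = -956.2 N, ΣF_y = 608.3 N.
For equilibrium the remaining force must supply (−ΣF_x, −ΣF_y) = (956.2, -608.3) N.
Magnitude = √((956.2)² + (-608.3)²) = 1133 N; direction = atan2(-608.3, 956.2) = 327.5°.

θ ≈ 328°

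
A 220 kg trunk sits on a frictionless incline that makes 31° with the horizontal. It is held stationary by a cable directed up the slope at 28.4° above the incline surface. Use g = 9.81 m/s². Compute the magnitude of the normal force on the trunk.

Take axes along and perpendicular to the incline. Weight components: W sin 31° = 1112 N down-slope, W cos 31° = 1850 N into the surface.
Along incline: T cos 28.4° = W sin 31° → T = 1264 N.
Perpendicular: N = W cos 31° − T sin 28.4° = 1249 N.

N ≈ 1250 N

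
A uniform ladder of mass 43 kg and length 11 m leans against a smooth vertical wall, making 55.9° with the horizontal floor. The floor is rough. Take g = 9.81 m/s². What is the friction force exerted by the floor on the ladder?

f ≈ 143 N

Torques about the foot: N_wall · 11 sin 55.9° = 43×9.81×5.5 cos 55.9° → N_wall = 142.8 N.
ΣF_x = 0: f_floor = N_wall = 142.8 N.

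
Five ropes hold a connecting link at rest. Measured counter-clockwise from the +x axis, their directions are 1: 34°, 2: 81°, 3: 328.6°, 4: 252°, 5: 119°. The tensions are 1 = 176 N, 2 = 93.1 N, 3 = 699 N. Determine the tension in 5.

Resolve: ΣF_x = 176 cos 34° + 93.1 cos 81° + 699 cos 328.6° + T_4 cos 252° + T_5 cos 119° = 0.
        ΣF_y = 176 sin 34° + 93.1 sin 81° + 699 sin 328.6° + T_4 sin 252° + T_5 sin 119° = 0.
The known terms sum to (757.1, -173.8) N, so -0.3090 T_4 − 0.4848 T_5 = -757.1 and -0.9511 T_4 + 0.8746 T_5 = 173.8.
Solving simultaneously: T_4 = 790.2 N, T_5 = 1058 N.

T_5 ≈ 1060 N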